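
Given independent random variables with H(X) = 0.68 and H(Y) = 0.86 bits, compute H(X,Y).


For independent variables, H(X,Y) = H(X) + H(Y) = 0.68 + 0.86 = 1.54

1.54 bits


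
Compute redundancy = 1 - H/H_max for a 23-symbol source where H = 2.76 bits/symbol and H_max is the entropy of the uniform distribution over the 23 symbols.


H_max = log2(K) = log2(23) = 4.5236 bits/symbol. Redundancy = 1 - H/H_max = 1 - 2.76/4.5236 = 1 - 0.6101 = 0.3899

0.3899


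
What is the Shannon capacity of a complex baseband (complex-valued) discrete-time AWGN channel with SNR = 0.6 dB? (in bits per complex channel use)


SNR_linear = 10^(0.6/10) = 1.1482; C = log2(1 + SNR_linear) = log2(1 + 1.1482) = 1.1031

1.1031 bits/channel use


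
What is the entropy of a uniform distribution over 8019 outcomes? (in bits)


H = log2(n) = log2(8019) = 12.9692

12.9692 bits


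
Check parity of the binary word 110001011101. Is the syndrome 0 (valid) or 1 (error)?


Syndrome = XOR of all bits = 1 XOR 1 XOR 0 XOR 0 XOR 0 XOR 1 XOR 0 XOR 1 XOR 1 XOR 1 XOR 0 XOR 1 = 1

1


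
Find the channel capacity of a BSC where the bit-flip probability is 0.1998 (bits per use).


H(p) = -p*log2(p) - (1-p)*log2(1-p) = -0.1998*log2(0.1998) - 0.8002*log2(0.8002) = 0.464210 + 0.257318 = 0.7215. C = 1 - H(p) = 1 - 0.7215 = 0.2785

0.2785 bits


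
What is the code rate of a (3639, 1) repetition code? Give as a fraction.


Rate = k/n = 1/3639

1/3639


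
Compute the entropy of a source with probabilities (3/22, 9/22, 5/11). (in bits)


H = -sum(p_i * log2(p_i)). Terms: -(3/22)*log2(3/22) = 0.391973; -(9/22)*log2(9/22) = 0.527525; -(5/11)*log2(5/11) = 0.517047. H = 0.391973 + 0.527525 + 0.517047 = 1.4365

1.4365 bits


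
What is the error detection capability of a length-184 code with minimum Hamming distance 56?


Detection capability = d_min - 1 = 56 - 1 = 55

55 errors


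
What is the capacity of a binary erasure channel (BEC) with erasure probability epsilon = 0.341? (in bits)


C = 1 - epsilon = 1 - 0.341 = 0.659

0.659 bits


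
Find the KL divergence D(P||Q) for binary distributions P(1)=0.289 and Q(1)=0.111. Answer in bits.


KL = p*log2(p/q) + (1-p)*log2((1-p)/(1-q)) = 0.289*log2(0.289/0.111) + 0.711*log2(0.711/0.889) = 0.1698

0.1698 bits


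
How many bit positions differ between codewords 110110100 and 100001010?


Count differing positions: . ^ . ^ ^ ^ ^ ^ . = 6 differences

6


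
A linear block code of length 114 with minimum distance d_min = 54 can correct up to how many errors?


Correction capability = floor((d-1)/2) = floor((54-1)/2) = 26

26 errors


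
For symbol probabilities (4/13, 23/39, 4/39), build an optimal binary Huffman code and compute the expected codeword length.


Huffman construction (repeatedly merge the two least-probable nodes; each merge adds 1 bit to every symbol beneath it): 4/39 + 4/13 = 16/39; 16/39 + 23/39 = 1. Resulting codeword lengths (in the order the probabilities were given): (2, 1, 2). L_avg = sum(p_i * l_i) = 4/13*2 + 23/39*1 + 4/39*2 = 55/39 = 1.4103

1.4103 bits


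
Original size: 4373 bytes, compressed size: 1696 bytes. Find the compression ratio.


Ratio = original / compressed = 4373 / 1696 = 2.5784

2.5784


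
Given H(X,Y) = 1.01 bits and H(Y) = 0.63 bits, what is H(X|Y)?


H(X|Y) = H(X,Y) - H(Y) = 1.01 - 0.63 = 0.38

0.38 bits


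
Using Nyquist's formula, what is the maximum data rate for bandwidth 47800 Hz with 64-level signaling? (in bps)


Rate = 2 * B * log2(M) = 2 * 47800 * 6.0 = 573600.0

573600.0 bps


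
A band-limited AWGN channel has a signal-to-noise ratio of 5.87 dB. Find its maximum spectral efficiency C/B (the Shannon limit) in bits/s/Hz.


SNR_linear = 10^(5.87/10) = 3.8637; C/B = log2(1 + SNR_linear) = log2(1 + 3.8637) = 2.282

2.282 bits/s/Hz


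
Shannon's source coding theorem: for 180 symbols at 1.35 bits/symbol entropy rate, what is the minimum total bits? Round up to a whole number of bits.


Minimum bits >= n * H = 180 * 1.35 = 243.0, rounded up to a whole number of bits = 243

243 bits


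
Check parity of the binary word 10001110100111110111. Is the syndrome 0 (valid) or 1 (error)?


Syndrome = XOR of all bits = 1 XOR 0 XOR 0 XOR 0 XOR 1 XOR 1 XOR 1 XOR 0 XOR 1 XOR 0 XOR 0 XOR 1 XOR 1 XOR 1 XOR 1 XOR 1 XOR 0 XOR 1 XOR 1 XOR 1 = 1

1


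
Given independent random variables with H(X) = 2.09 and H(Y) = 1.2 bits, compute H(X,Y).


For independent variables, H(X,Y) = H(X) + H(Y) = 2.09 + 1.2 = 3.29

3.29 bits


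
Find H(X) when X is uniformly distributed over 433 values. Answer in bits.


H = log2(n) = log2(433) = 8.7582

8.7582 bits


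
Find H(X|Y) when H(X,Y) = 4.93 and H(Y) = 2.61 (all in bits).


H(X|Y) = H(X,Y) - H(Y) = 4.93 - 2.61 = 2.32

2.32 bits


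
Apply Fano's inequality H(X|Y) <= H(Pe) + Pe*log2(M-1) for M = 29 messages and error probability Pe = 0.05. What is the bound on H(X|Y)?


H(Pe) = -Pe*log2(Pe) - (1-Pe)*log2(1-Pe) = -0.05*log2(0.05) - 0.95*log2(0.95) = 0.216096 + 0.070301 = 0.2864. Pe*log2(M-1) = 0.05*log2(28) = 0.240368. Bound = H(Pe) + Pe*log2(M-1) = 0.216096 + 0.070301 + 0.240368 = 0.5268

0.5268 bits


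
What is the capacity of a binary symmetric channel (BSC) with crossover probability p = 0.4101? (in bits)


H(p) = -p*log2(p) - (1-p)*log2(1-p) = -0.4101*log2(0.4101) - 0.5899*log2(0.5899) = 0.527369 + 0.449184 = 0.9766. C = 1 - H(p) = 1 - 0.9766 = 0.0234

0.0234 bits


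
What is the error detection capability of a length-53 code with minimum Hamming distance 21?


Detection capability = d_min - 1 = 21 - 1 = 20

20 errors


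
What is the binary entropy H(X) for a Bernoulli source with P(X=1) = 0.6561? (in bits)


H = -p*log2(p) - (1-p)*log2(1-p). -0.6561*log2(0.6561) = 0.398917; -0.3439*log2(0.3439) = 0.529585. H = 0.398917 + 0.529585 = 0.9285

0.9285 bits


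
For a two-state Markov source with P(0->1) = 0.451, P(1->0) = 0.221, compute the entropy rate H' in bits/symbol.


Stationary distribution: pi_0 = p10/(p01+p10) = 0.3289, pi_1 = 0.6711. Entropy rate H' = pi_0*H(p01) + pi_1*H(p10) = 0.3289*0.9931 + 0.6711*0.762 = 0.838

0.838 bits/symbol


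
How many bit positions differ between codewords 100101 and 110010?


Count differing positions: . ^ . ^ ^ ^ = 4 differences

4


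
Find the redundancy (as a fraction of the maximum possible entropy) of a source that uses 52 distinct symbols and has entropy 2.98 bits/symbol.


H_max = log2(K) = log2(52) = 5.7004 bits/symbol. Redundancy = 1 - H/H_max = 1 - 2.98/5.7004 = 1 - 0.5228 = 0.4772

0.4772


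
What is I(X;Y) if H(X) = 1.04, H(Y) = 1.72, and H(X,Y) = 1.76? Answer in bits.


I(X;Y) = H(X) + H(Y) - H(X,Y) = 1.04 + 1.72 - 1.76 = 1.0

1.0 bits


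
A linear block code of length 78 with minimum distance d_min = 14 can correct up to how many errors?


Correction capability = floor((d-1)/2) = floor((14-1)/2) = 6

6 errors


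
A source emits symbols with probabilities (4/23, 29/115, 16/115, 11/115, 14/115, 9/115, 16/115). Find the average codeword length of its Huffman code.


Huffman construction (repeatedly merge the two least-probable nodes; each merge adds 1 bit to every symbol beneath it): 9/115 + 11/115 = 4/23; 14/115 + 16/115 = 6/23; 16/115 + 4/23 = 36/115; 4/23 + 29/115 = 49/115; 6/23 + 36/115 = 66/115; 49/115 + 66/115 = 1. Resulting codeword lengths (in the order the probabilities were given): (3, 2, 3, 3, 3, 3, 3). L_avg = sum(p_i * l_i) = 4/23*3 + 29/115*2 + 16/115*3 + 11/115*3 + 14/115*3 + 9/115*3 + 16/115*3 = 316/115 = 2.7478

2.7478 bits


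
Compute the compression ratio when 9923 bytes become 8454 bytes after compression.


Ratio = original / compressed = 9923 / 8454 = 1.1738

1.1738


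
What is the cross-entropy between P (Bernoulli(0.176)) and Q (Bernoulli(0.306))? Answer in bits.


H(P,Q) = -p*log2(q) - (1-p)*log2(1-q). -0.176*log2(0.306) = 0.300678; -0.824*log2(0.694) = 0.434242. H(P,Q) = 0.300678 + 0.434242 = 0.7349

0.7349 bits


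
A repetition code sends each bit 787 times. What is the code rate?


Rate = k/n = 1/787

1/787


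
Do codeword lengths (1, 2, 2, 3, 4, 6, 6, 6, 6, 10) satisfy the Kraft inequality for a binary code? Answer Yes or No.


Kraft sum = sum(2^(-l_i)) = 1.251, need <= 1. Result: violated (a binary prefix-free code with these lengths cannot exist)

No


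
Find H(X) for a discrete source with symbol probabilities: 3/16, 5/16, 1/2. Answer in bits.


H = -sum(p_i * log2(p_i)). Terms: -(3/16)*log2(3/16) = 0.452820; -(5/16)*log2(5/16) = 0.524397; -(1/2)*log2(1/2) = 0.500000. H = 0.452820 + 0.524397 + 0.500000 = 1.4772

1.4772 bits


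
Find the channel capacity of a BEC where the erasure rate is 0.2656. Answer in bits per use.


C = 1 - epsilon = 1 - 0.2656 = 0.7344

0.7344 bits


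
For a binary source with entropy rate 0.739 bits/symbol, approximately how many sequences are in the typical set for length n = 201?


log2|A_typical| = nH = 201 * 0.739 = 148.539, so |A_typical| ~ 2^148.539 = 5.184e+44

5.184e+44


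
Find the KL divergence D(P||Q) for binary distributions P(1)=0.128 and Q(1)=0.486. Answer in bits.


KL = p*log2(p/q) + (1-p)*log2((1-p)/(1-q)) = 0.128*log2(0.128/0.486) + 0.872*log2(0.872/0.514) = 0.4186

0.4186 bits


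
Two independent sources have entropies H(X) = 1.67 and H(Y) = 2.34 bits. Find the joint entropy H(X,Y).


For independent variables, H(X,Y) = H(X) + H(Y) = 1.67 + 2.34 = 4.01

4.01 bits


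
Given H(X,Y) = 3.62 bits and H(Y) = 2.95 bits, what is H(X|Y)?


H(X|Y) = H(X,Y) - H(Y) = 3.62 - 2.95 = 0.67

0.67 bits


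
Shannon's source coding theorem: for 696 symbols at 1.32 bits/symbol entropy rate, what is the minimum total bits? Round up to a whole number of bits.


Minimum bits >= n * H = 696 * 1.32 = 918.72, rounded up to a whole number of bits = 919

919 bits


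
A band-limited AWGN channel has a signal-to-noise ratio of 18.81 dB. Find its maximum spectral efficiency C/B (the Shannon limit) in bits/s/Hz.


SNR_linear = 10^(18.81/10) = 76.0326; C/B = log2(1 + SNR_linear) = log2(1 + 76.0326) = 6.2674

6.2674 bits/s/Hz


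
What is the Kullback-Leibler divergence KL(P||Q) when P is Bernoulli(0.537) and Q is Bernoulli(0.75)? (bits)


KL = p*log2(p/q) + (1-p)*log2((1-p)/(1-q)) = 0.537*log2(0.537/0.75) + 0.463*log2(0.463/0.25) = 0.1528

0.1528 bits


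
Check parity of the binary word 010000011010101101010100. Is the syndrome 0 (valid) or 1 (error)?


Syndrome = XOR of all bits = 0 XOR 1 XOR 0 XOR 0 XOR 0 XOR 0 XOR 0 XOR 1 XOR 1 XOR 0 XOR 1 XOR 0 XOR 1 XOR 0 XOR 1 XOR 1 XOR 0 XOR 1 XOR 0 XOR 1 XOR 0 XOR 1 XOR 0 XOR 0 = 0

0


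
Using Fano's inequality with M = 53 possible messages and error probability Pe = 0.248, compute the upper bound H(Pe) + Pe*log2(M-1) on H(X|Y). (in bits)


H(Pe) = -Pe*log2(Pe) - (1-Pe)*log2(1-Pe) = -0.248*log2(0.248) - 0.752*log2(0.752) = 0.498874 + 0.309219 = 0.8081. Pe*log2(M-1) = 0.248*log2(52) = 1.413709. Bound = H(Pe) + Pe*log2(M-1) = 0.498874 + 0.309219 + 1.413709 = 2.2218

2.2218 bits


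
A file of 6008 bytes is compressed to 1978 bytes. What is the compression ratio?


Ratio = original / compressed = 6008 / 1978 = 3.0374

3.0374


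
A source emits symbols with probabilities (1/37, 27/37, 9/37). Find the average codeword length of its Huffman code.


Huffman construction (repeatedly merge the two least-probable nodes; each merge adds 1 bit to every symbol beneath it): 1/37 + 9/37 = 10/37; 10/37 + 27/37 = 1. Resulting codeword lengths (in the order the probabilities were given): (2, 1, 2). L_avg = sum(p_i * l_i) = 1/37*2 + 27/37*1 + 9/37*2 = 47/37 = 1.2703

1.2703 bits


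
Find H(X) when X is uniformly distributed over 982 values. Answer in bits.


H = log2(n) = log2(982) = 9.9396

9.9396 bits


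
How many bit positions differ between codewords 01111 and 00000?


Count differing positions: . ^ ^ ^ ^ = 4 differences

4


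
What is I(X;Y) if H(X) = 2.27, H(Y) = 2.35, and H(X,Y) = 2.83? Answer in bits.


I(X;Y) = H(X) + H(Y) - H(X,Y) = 2.27 + 2.35 - 2.83 = 1.79

1.79 bits


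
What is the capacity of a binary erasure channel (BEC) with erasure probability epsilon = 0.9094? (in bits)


C = 1 - epsilon = 1 - 0.9094 = 0.0906

0.0906 bits


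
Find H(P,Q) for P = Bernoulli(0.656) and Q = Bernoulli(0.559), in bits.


H(P,Q) = -p*log2(q) - (1-p)*log2(1-q). -0.656*log2(0.559) = 0.550436; -0.344*log2(0.441) = 0.406315. H(P,Q) = 0.550436 + 0.406315 = 0.9568

0.9568 bits


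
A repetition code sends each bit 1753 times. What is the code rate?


Rate = k/n = 1/1753

1/1753


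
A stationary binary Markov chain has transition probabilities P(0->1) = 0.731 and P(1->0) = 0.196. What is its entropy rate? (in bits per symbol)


Stationary distribution: pi_0 = p10/(p01+p10) = 0.2114, pi_1 = 0.7886. Entropy rate H' = pi_0*H(p01) + pi_1*H(p10) = 0.2114*0.84 + 0.7886*0.7139 = 0.7405

0.7405 bits/symbol


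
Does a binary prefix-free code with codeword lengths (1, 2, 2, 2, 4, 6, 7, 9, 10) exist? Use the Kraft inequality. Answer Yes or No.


Kraft sum = sum(2^(-l_i)) = 1.3389, need <= 1. Result: violated (a binary prefix-free code with these lengths cannot exist)

No


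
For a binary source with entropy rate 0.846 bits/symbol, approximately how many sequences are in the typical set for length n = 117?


log2|A_typical| = nH = 117 * 0.846 = 98.982, so |A_typical| ~ 2^98.982 = 6.260e+29

6.260e+29


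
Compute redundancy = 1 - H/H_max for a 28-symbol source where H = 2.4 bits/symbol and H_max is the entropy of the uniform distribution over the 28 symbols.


H_max = log2(K) = log2(28) = 4.8074 bits/symbol. Redundancy = 1 - H/H_max = 1 - 2.4/4.8074 = 1 - 0.4992 = 0.5008

0.5008


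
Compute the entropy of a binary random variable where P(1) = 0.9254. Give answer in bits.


H = -p*log2(p) - (1-p)*log2(1-p). -0.9254*log2(0.9254) = 0.103507; -0.0746*log2(0.0746) = 0.279353. H = 0.103507 + 0.279353 = 0.3829

0.3829 bits


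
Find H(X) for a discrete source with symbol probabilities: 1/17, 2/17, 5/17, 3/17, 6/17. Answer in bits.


H = -sum(p_i * log2(p_i)). Terms: -(1/17)*log2(1/17) = 0.240439; -(2/17)*log2(2/17) = 0.363231; -(5/17)*log2(5/17) = 0.519275; -(3/17)*log2(3/17) = 0.441618; -(6/17)*log2(6/17) = 0.530294. H = 0.240439 + 0.363231 + 0.519275 + 0.441618 + 0.530294 = 2.0949

2.0949 bits


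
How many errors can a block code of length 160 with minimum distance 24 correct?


Correction capability = floor((d-1)/2) = floor((24-1)/2) = 11

11 errors


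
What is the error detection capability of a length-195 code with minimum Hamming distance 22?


Detection capability = d_min - 1 = 22 - 1 = 21

21 errors


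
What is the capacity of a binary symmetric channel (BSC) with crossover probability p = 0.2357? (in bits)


H(p) = -p*log2(p) - (1-p)*log2(1-p) = -0.2357*log2(0.2357) - 0.7643*log2(0.7643) = 0.491429 + 0.296387 = 0.7878. C = 1 - H(p) = 1 - 0.7878 = 0.2122

0.2122 bits


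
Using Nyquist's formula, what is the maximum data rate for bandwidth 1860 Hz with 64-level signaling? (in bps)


Rate = 2 * B * log2(M) = 2 * 1860 * 6.0 = 22320.0

22320.0 bps


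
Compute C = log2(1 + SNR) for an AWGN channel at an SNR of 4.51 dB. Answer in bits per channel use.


SNR_linear = 10^(4.51/10) = 2.8249; C = log2(1 + SNR_linear) = log2(1 + 2.8249) = 1.9354

1.9354 bits/channel use


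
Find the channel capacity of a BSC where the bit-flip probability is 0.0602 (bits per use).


H(p) = -p*log2(p) - (1-p)*log2(1-p) = -0.0602*log2(0.0602) - 0.9398*log2(0.9398) = 0.244056 + 0.084182 = 0.3282. C = 1 - H(p) = 1 - 0.3282 = 0.6718

0.6718 bits


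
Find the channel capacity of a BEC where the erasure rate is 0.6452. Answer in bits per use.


C = 1 - epsilon = 1 - 0.6452 = 0.3548

0.3548 bits


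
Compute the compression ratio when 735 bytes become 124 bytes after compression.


Ratio = original / compressed = 735 / 124 = 5.9274

5.9274


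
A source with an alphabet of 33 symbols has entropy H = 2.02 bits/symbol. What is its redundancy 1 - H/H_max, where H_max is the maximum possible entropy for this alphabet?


H_max = log2(K) = log2(33) = 5.0444 bits/symbol. Redundancy = 1 - H/H_max = 1 - 2.02/5.0444 = 1 - 0.4004 = 0.5996

0.5996


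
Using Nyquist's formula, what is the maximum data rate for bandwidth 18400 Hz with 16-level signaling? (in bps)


Rate = 2 * B * log2(M) = 2 * 18400 * 4.0 = 147200.0

147200.0 bps


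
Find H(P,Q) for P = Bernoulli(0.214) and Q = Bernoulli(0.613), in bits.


H(P,Q) = -p*log2(q) - (1-p)*log2(1-q). -0.214*log2(0.613) = 0.151093; -0.786*log2(0.387) = 1.076501. H(P,Q) = 0.151093 + 1.076501 = 1.2276

1.2276 bits


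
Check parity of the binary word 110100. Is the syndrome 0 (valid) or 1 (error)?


Syndrome = XOR of all bits = 1 XOR 1 XOR 0 XOR 1 XOR 0 XOR 0 = 1

1


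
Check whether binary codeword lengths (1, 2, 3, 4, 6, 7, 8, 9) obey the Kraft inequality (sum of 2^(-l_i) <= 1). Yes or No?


Kraft sum = sum(2^(-l_i)) = 0.9668, need <= 1. Result: satisfied (a binary prefix-free code with these lengths exists)

Yes


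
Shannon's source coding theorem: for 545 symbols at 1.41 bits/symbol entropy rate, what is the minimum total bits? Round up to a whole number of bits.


Minimum bits >= n * H = 545 * 1.41 = 768.45, rounded up to a whole number of bits = 769

769 bits


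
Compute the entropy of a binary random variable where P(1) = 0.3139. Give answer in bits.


H = -p*log2(p) - (1-p)*log2(1-p). -0.3139*log2(0.3139) = 0.524722; -0.6861*log2(0.6861) = 0.372902. H = 0.524722 + 0.372902 = 0.8976

0.8976 bits


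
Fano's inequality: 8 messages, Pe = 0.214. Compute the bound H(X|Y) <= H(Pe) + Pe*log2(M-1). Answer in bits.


H(Pe) = -Pe*log2(Pe) - (1-Pe)*log2(1-Pe) = -0.214*log2(0.214) - 0.786*log2(0.786) = 0.476004 + 0.273055 = 0.7491. Pe*log2(M-1) = 0.214*log2(7) = 0.600774. Bound = H(Pe) + Pe*log2(M-1) = 0.476004 + 0.273055 + 0.600774 = 1.3498

1.3498 bits


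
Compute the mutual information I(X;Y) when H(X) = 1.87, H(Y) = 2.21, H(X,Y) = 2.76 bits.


I(X;Y) = H(X) + H(Y) - H(X,Y) = 1.87 + 2.21 - 2.76 = 1.32

1.32 bits


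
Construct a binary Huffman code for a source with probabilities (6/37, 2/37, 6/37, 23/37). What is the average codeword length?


Huffman construction (repeatedly merge the two least-probable nodes; each merge adds 1 bit to every symbol beneath it): 2/37 + 6/37 = 8/37; 6/37 + 8/37 = 14/37; 14/37 + 23/37 = 1. Resulting codeword lengths (in the order the probabilities were given): (3, 3, 2, 1). L_avg = sum(p_i * l_i) = 6/37*3 + 2/37*3 + 6/37*2 + 23/37*1 = 59/37 = 1.5946

1.5946 bits


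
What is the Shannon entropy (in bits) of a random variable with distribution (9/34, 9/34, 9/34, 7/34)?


H = -sum(p_i * log2(p_i)). Terms: -(9/34)*log2(9/34) = 0.507584; -(9/34)*log2(9/34) = 0.507584; -(9/34)*log2(9/34) = 0.507584; -(7/34)*log2(7/34) = 0.469434. H = 0.507584 + 0.507584 + 0.507584 + 0.469434 = 1.9922

1.9922 bits


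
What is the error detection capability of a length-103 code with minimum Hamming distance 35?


Detection capability = d_min - 1 = 35 - 1 = 34

34 errors


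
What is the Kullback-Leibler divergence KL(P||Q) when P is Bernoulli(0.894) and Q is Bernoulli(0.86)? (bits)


KL = p*log2(p/q) + (1-p)*log2((1-p)/(1-q)) = 0.894*log2(0.894/0.86) + 0.106*log2(0.106/0.14) = 0.0075

0.0075 bits


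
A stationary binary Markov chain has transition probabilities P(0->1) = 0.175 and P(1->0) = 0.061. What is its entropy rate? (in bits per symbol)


Stationary distribution: pi_0 = p10/(p01+p10) = 0.2585, pi_1 = 0.7415. Entropy rate H' = pi_0*H(p01) + pi_1*H(p10) = 0.2585*0.669 + 0.7415*0.3314 = 0.4187

0.4187 bits/symbol


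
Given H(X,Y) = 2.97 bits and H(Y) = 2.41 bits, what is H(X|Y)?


H(X|Y) = H(X,Y) - H(Y) = 2.97 - 2.41 = 0.56

0.56 bits


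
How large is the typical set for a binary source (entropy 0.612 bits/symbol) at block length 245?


log2|A_typical| = nH = 245 * 0.612 = 149.94, so |A_typical| ~ 2^149.94 = 1.369e+45

1.369e+45


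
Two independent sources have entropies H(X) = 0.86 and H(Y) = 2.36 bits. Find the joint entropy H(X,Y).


For independent variables, H(X,Y) = H(X) + H(Y) = 0.86 + 2.36 = 3.22

3.22 bits


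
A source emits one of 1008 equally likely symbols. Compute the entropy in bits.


H = log2(n) = log2(1008) = 9.9773

9.9773 bits


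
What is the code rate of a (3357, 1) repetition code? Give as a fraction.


Rate = k/n = 1/3357

1/3357


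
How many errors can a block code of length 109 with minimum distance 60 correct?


Correction capability = floor((d-1)/2) = floor((60-1)/2) = 29

29 errors


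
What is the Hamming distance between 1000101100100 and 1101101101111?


Count differing positions: . ^ . ^ . . . . . ^ . ^ ^ = 5 differences

5


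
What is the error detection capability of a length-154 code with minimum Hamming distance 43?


Detection capability = d_min - 1 = 43 - 1 = 42

42 errors


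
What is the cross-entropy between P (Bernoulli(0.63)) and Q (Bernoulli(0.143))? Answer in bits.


H(P,Q) = -p*log2(q) - (1-p)*log2(1-q). -0.63*log2(0.143) = 1.767725; -0.37*log2(0.857) = 0.082374. H(P,Q) = 1.767725 + 0.082374 = 1.8501

1.8501 bits


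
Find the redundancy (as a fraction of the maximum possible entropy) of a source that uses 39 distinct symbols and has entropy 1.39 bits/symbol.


H_max = log2(K) = log2(39) = 5.2854 bits/symbol. Redundancy = 1 - H/H_max = 1 - 1.39/5.2854 = 1 - 0.263 = 0.737

0.737


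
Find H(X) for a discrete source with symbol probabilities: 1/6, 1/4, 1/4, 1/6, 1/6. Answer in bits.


H = -sum(p_i * log2(p_i)). Terms: -(1/6)*log2(1/6) = 0.430827; -(1/4)*log2(1/4) = 0.500000; -(1/4)*log2(1/4) = 0.500000; -(1/6)*log2(1/6) = 0.430827; -(1/6)*log2(1/6) = 0.430827. H = 0.430827 + 0.500000 + 0.500000 + 0.430827 + 0.430827 = 2.2925

2.2925 bits


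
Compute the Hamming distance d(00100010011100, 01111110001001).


Count differing positions: . ^ . ^ ^ ^ . . . ^ . ^ . ^ = 7 differences

7


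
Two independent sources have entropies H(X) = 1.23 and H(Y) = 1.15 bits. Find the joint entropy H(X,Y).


For independent variables, H(X,Y) = H(X) + H(Y) = 1.23 + 1.15 = 2.38

2.38 bits


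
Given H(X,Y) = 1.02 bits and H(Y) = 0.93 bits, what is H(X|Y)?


H(X|Y) = H(X,Y) - H(Y) = 1.02 - 0.93 = 0.09

0.09 bits


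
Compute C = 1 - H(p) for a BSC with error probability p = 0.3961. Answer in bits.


H(p) = -p*log2(p) - (1-p)*log2(1-p) = -0.3961*log2(0.3961) - 0.6039*log2(0.6039) = 0.529215 + 0.439409 = 0.9686. C = 1 - H(p) = 1 - 0.9686 = 0.0314

0.0314 bits


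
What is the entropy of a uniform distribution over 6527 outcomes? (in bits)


H = log2(n) = log2(6527) = 12.6722

12.6722 bits


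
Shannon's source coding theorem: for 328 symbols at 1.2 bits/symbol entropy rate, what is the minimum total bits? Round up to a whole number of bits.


Minimum bits >= n * H = 328 * 1.2 = 393.6, rounded up to a whole number of bits = 394

394 bits


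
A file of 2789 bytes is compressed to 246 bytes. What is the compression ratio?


Ratio = original / compressed = 2789 / 246 = 11.3374

11.3374


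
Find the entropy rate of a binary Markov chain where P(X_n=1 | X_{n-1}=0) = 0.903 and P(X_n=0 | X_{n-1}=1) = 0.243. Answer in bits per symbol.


Stationary distribution: pi_0 = p10/(p01+p10) = 0.212, pi_1 = 0.788. Entropy rate H' = pi_0*H(p01) + pi_1*H(p10) = 0.212*0.4594 + 0.788*0.8 = 0.7278

0.7278 bits/symbol


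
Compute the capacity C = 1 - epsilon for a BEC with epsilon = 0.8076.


C = 1 - epsilon = 1 - 0.8076 = 0.1924

0.1924 bits


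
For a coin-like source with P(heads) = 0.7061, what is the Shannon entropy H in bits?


H = -p*log2(p) - (1-p)*log2(1-p). -0.7061*log2(0.7061) = 0.354501; -0.2939*log2(0.2939) = 0.519205. H = 0.354501 + 0.519205 = 0.8737

0.8737 bits


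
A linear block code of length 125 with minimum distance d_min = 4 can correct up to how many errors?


Correction capability = floor((d-1)/2) = floor((4-1)/2) = 1

1 errors


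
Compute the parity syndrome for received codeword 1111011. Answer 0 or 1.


Syndrome = XOR of all bits = 1 XOR 1 XOR 1 XOR 1 XOR 0 XOR 1 XOR 1 = 0

0


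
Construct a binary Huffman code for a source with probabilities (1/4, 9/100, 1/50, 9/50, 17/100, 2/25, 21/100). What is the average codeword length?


Huffman construction (repeatedly merge the two least-probable nodes; each merge adds 1 bit to every symbol beneath it): 1/50 + 2/25 = 1/10; 9/100 + 1/10 = 19/100; 17/100 + 9/50 = 7/20; 19/100 + 21/100 = 2/5; 1/4 + 7/20 = 3/5; 2/5 + 3/5 = 1. Resulting codeword lengths (in the order the probabilities were given): (2, 3, 4, 3, 3, 4, 2). L_avg = sum(p_i * l_i) = 1/4*2 + 9/100*3 + 1/50*4 + 9/50*3 + 17/100*3 + 2/25*4 + 21/100*2 = 66/25 = 2.64

2.64 bits


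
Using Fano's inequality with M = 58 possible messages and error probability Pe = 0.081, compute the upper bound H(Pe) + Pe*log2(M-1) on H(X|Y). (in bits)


H(Pe) = -Pe*log2(Pe) - (1-Pe)*log2(1-Pe) = -0.081*log2(0.081) - 0.919*log2(0.919) = 0.293701 + 0.111992 = 0.4057. Pe*log2(M-1) = 0.081*log2(57) = 0.472464. Bound = H(Pe) + Pe*log2(M-1) = 0.293701 + 0.111992 + 0.472464 = 0.8782

0.8782 bits


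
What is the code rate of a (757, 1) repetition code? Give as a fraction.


Rate = k/n = 1/757

1/757


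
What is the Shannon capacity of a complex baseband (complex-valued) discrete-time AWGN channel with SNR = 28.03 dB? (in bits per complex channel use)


SNR_linear = 10^(28.03/10) = 635.3309; C = log2(1 + SNR_linear) = log2(1 + 635.3309) = 9.3136

9.3136 bits/channel use


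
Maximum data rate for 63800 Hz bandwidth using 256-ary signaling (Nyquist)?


Rate = 2 * B * log2(M) = 2 * 63800 * 8.0 = 1020800.0

1020800.0 bps


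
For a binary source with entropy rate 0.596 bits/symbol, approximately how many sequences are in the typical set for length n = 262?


log2|A_typical| = nH = 262 * 0.596 = 156.152, so |A_typical| ~ 2^156.152 = 1.015e+47

1.015e+47


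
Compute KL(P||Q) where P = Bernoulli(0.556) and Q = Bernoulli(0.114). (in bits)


KL = p*log2(p/q) + (1-p)*log2((1-p)/(1-q)) = 0.556*log2(0.556/0.114) + 0.444*log2(0.444/0.886) = 0.8285

0.8285 bits


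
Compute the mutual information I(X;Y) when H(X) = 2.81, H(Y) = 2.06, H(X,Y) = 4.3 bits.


I(X;Y) = H(X) + H(Y) - H(X,Y) = 2.81 + 2.06 - 4.3 = 0.57

0.57 bits


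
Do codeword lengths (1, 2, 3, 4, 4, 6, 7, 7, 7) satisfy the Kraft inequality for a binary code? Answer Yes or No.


Kraft sum = sum(2^(-l_i)) = 1.0391, need <= 1. Result: violated (a binary prefix-free code with these lengths cannot exist)

No


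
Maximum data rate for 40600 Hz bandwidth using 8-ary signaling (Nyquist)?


Rate = 2 * B * log2(M) = 2 * 40600 * 3.0 = 243600.0

243600.0 bps


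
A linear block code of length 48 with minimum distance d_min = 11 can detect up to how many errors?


Detection capability = d_min - 1 = 11 - 1 = 10

10 errors


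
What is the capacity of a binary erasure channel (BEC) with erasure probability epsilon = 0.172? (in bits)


C = 1 - epsilon = 1 - 0.172 = 0.828

0.828 bits


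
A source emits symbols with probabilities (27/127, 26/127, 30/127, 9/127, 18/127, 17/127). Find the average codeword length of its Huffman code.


Huffman construction (repeatedly merge the two least-probable nodes; each merge adds 1 bit to every symbol beneath it): 9/127 + 17/127 = 26/127; 18/127 + 26/127 = 44/127; 26/127 + 27/127 = 53/127; 30/127 + 44/127 = 74/127; 53/127 + 74/127 = 1. Resulting codeword lengths (in the order the probabilities were given): (2, 3, 2, 3, 3, 3). L_avg = sum(p_i * l_i) = 27/127*2 + 26/127*3 + 30/127*2 + 9/127*3 + 18/127*3 + 17/127*3 = 324/127 = 2.5512

2.5512 bits


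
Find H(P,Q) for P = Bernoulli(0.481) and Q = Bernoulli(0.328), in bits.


H(P,Q) = -p*log2(q) - (1-p)*log2(1-q). -0.481*log2(0.328) = 0.773560; -0.519*log2(0.672) = 0.297629. H(P,Q) = 0.773560 + 0.297629 = 1.0712

1.0712 bits


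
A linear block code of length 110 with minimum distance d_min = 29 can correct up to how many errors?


Correction capability = floor((d-1)/2) = floor((29-1)/2) = 14

14 errors


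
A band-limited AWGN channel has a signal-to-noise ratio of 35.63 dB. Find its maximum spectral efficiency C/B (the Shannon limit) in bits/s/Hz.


SNR_linear = 10^(35.63/10) = 3655.9479; C/B = log2(1 + SNR_linear) = log2(1 + 3655.9479) = 11.8364

11.8364 bits/s/Hz


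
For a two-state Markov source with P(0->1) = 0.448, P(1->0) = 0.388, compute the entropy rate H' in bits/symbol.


Stationary distribution: pi_0 = p10/(p01+p10) = 0.4641, pi_1 = 0.5359. Entropy rate H' = pi_0*H(p01) + pi_1*H(p10) = 0.4641*0.9922 + 0.5359*0.9635 = 0.9768

0.9768 bits/symbol


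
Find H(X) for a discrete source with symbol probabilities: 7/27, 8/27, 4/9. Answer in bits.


H = -sum(p_i * log2(p_i)). Terms: -(7/27)*log2(7/27) = 0.504916; -(8/27)*log2(8/27) = 0.519967; -(4/9)*log2(4/9) = 0.519967. H = 0.504916 + 0.519967 + 0.519967 = 1.5448

1.5448 bits


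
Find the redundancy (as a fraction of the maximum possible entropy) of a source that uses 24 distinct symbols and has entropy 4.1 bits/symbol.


H_max = log2(K) = log2(24) = 4.585 bits/symbol. Redundancy = 1 - H/H_max = 1 - 4.1/4.585 = 1 - 0.8942 = 0.1058

0.1058


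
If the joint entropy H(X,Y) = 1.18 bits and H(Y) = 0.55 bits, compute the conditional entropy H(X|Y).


H(X|Y) = H(X,Y) - H(Y) = 1.18 - 0.55 = 0.63

0.63 bits


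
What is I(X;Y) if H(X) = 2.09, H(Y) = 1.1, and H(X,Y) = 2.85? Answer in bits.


I(X;Y) = H(X) + H(Y) - H(X,Y) = 2.09 + 1.1 - 2.85 = 0.34

0.34 bits


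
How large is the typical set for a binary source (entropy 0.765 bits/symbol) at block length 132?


log2|A_typical| = nH = 132 * 0.765 = 100.98, so |A_typical| ~ 2^100.98 = 2.500e+30

2.500e+30


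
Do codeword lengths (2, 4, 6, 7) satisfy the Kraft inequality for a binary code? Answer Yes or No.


Kraft sum = sum(2^(-l_i)) = 0.3359, need <= 1. Result: satisfied (a binary prefix-free code with these lengths exists)

Yes


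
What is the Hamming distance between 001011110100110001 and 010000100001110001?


Count differing positions: . ^ ^ . ^ ^ . ^ . ^ . ^ . . . . . . = 7 differences

7


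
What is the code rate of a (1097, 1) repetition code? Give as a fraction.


Rate = k/n = 1/1097

1/1097


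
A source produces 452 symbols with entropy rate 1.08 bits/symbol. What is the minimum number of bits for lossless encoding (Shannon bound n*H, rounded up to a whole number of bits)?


Minimum bits >= n * H = 452 * 1.08 = 488.16, rounded up to a whole number of bits = 489

489 bits


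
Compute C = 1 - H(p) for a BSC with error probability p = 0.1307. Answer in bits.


H(p) = -p*log2(p) - (1-p)*log2(1-p) = -0.1307*log2(0.1307) - 0.8693*log2(0.8693) = 0.383692 + 0.175663 = 0.5594. C = 1 - H(p) = 1 - 0.5594 = 0.4406

0.4406 bits


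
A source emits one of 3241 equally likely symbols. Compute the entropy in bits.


H = log2(n) = log2(3241) = 11.6622

11.6622 bits


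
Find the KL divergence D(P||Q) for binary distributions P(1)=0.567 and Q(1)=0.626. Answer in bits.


KL = p*log2(p/q) + (1-p)*log2((1-p)/(1-q)) = 0.567*log2(0.567/0.626) + 0.433*log2(0.433/0.374) = 0.0105

0.0105 bits


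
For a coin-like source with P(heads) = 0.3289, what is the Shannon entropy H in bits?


H = -p*log2(p) - (1-p)*log2(1-p). -0.3289*log2(0.3289) = 0.527647; -0.6711*log2(0.6711) = 0.386151. H = 0.527647 + 0.386151 = 0.9138

0.9138 bits


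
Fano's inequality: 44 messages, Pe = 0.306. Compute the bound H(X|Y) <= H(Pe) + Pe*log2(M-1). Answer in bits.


H(Pe) = -Pe*log2(Pe) - (1-Pe)*log2(1-Pe) = -0.306*log2(0.306) - 0.694*log2(0.694) = 0.522769 + 0.365733 = 0.8885. Pe*log2(M-1) = 0.306*log2(43) = 1.660437. Bound = H(Pe) + Pe*log2(M-1) = 0.522769 + 0.365733 + 1.660437 = 2.5489

2.5489 bits


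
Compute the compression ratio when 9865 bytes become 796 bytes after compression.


Ratio = original / compressed = 9865 / 796 = 12.3932

12.3932


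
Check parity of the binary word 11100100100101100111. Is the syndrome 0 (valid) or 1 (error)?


Syndrome = XOR of all bits = 1 XOR 1 XOR 1 XOR 0 XOR 0 XOR 1 XOR 0 XOR 0 XOR 1 XOR 0 XOR 0 XOR 1 XOR 0 XOR 1 XOR 1 XOR 0 XOR 0 XOR 1 XOR 1 XOR 1 = 1

1


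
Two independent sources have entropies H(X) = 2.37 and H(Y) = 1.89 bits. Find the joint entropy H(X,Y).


For independent variables, H(X,Y) = H(X) + H(Y) = 2.37 + 1.89 = 4.26

4.26 bits


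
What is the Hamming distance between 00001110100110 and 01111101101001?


Count differing positions: . ^ ^ ^ . . ^ ^ . . ^ ^ ^ ^ = 9 differences

9


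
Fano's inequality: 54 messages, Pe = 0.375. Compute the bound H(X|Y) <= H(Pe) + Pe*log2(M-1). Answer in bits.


H(Pe) = -Pe*log2(Pe) - (1-Pe)*log2(1-Pe) = -0.375*log2(0.375) - 0.625*log2(0.625) = 0.530639 + 0.423795 = 0.9544. Pe*log2(M-1) = 0.375*log2(53) = 2.147970. Bound = H(Pe) + Pe*log2(M-1) = 0.530639 + 0.423795 + 2.147970 = 3.1024

3.1024 bits


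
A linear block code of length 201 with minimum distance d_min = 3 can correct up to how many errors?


Correction capability = floor((d-1)/2) = floor((3-1)/2) = 1

1 errors


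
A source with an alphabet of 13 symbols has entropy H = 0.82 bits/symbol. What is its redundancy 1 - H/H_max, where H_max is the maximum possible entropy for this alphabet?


H_max = log2(K) = log2(13) = 3.7004 bits/symbol. Redundancy = 1 - H/H_max = 1 - 0.82/3.7004 = 1 - 0.2216 = 0.7784

0.7784


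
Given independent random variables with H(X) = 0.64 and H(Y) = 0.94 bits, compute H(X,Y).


For independent variables, H(X,Y) = H(X) + H(Y) = 0.64 + 0.94 = 1.58

1.58 bits


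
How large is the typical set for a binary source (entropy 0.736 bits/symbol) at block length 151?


log2|A_typical| = nH = 151 * 0.736 = 111.136, so |A_typical| ~ 2^111.136 = 2.853e+33

2.853e+33


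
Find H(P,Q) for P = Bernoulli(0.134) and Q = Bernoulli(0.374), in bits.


H(P,Q) = -p*log2(q) - (1-p)*log2(1-q). -0.134*log2(0.374) = 0.190131; -0.866*log2(0.626) = 0.585213. H(P,Q) = 0.190131 + 0.585213 = 0.7753

0.7753 bits


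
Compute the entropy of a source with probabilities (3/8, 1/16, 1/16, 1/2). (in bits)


H = -sum(p_i * log2(p_i)). Terms: -(3/8)*log2(3/8) = 0.530639; -(1/16)*log2(1/16) = 0.250000; -(1/16)*log2(1/16) = 0.250000; -(1/2)*log2(1/2) = 0.500000. H = 0.530639 + 0.250000 + 0.250000 + 0.500000 = 1.5306

1.5306 bits


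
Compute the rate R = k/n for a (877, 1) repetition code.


Rate = k/n = 1/877

1/877


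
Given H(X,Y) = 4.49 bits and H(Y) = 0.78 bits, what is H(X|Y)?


H(X|Y) = H(X,Y) - H(Y) = 4.49 - 0.78 = 3.71

3.71 bits


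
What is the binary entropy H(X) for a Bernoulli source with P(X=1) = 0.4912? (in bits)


H = -p*log2(p) - (1-p)*log2(1-p). -0.4912*log2(0.4912) = 0.503783; -0.5088*log2(0.5088) = 0.495993. H = 0.503783 + 0.495993 = 0.9998

0.9998 bits


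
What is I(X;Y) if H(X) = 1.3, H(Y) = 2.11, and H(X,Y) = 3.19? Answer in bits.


I(X;Y) = H(X) + H(Y) - H(X,Y) = 1.3 + 2.11 - 3.19 = 0.22

0.22 bits


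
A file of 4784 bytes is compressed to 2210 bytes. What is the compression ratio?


Ratio = original / compressed = 4784 / 2210 = 2.1647

2.1647


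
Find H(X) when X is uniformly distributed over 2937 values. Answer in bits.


H = log2(n) = log2(2937) = 11.5201

11.5201 bits


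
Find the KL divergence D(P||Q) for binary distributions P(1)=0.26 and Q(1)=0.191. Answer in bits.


KL = p*log2(p/q) + (1-p)*log2((1-p)/(1-q)) = 0.26*log2(0.26/0.191) + 0.74*log2(0.74/0.809) = 0.0205

0.0205 bits


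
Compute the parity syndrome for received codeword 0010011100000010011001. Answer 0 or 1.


Syndrome = XOR of all bits = 0 XOR 0 XOR 1 XOR 0 XOR 0 XOR 1 XOR 1 XOR 1 XOR 0 XOR 0 XOR 0 XOR 0 XOR 0 XOR 0 XOR 1 XOR 0 XOR 0 XOR 1 XOR 1 XOR 0 XOR 0 XOR 1 = 0

0


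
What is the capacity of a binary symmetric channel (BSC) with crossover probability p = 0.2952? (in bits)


H(p) = -p*log2(p) - (1-p)*log2(1-p) = -0.2952*log2(0.2952) - 0.7048*log2(0.7048) = 0.519621 + 0.355723 = 0.8753. C = 1 - H(p) = 1 - 0.8753 = 0.1247

0.1247 bits


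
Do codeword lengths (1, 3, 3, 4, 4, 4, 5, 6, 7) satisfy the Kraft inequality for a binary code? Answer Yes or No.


Kraft sum = sum(2^(-l_i)) = 0.9922, need <= 1. Result: satisfied (a binary prefix-free code with these lengths exists)

Yes


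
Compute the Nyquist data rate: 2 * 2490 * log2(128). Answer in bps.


Rate = 2 * B * log2(M) = 2 * 2490 * 7.0 = 34860.0

34860.0 bps


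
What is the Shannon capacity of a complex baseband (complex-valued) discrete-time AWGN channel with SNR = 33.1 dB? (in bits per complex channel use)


SNR_linear = 10^(33.1/10) = 2041.7379; C = log2(1 + SNR_linear) = log2(1 + 2041.7379) = 10.9963

10.9963 bits/channel use


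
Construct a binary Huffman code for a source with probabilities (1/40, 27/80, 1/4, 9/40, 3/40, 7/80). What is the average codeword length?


Huffman construction (repeatedly merge the two least-probable nodes; each merge adds 1 bit to every symbol beneath it): 1/40 + 3/40 = 1/10; 7/80 + 1/10 = 3/16; 3/16 + 9/40 = 33/80; 1/4 + 27/80 = 47/80; 33/80 + 47/80 = 1. Resulting codeword lengths (in the order the probabilities were given): (4, 2, 2, 2, 4, 3). L_avg = sum(p_i * l_i) = 1/40*4 + 27/80*2 + 1/4*2 + 9/40*2 + 3/40*4 + 7/80*3 = 183/80 = 2.2875

2.2875 bits


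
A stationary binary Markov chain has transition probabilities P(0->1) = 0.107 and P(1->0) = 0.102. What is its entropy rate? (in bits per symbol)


Stationary distribution: pi_0 = p10/(p01+p10) = 0.488, pi_1 = 0.512. Entropy rate H' = pi_0*H(p01) + pi_1*H(p10) = 0.488*0.4908 + 0.512*0.4753 = 0.4829

0.4829 bits/symbol


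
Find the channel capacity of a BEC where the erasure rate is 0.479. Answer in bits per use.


C = 1 - epsilon = 1 - 0.479 = 0.521

0.521 bits


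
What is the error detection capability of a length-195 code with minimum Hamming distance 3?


Detection capability = d_min - 1 = 3 - 1 = 2

2 errors


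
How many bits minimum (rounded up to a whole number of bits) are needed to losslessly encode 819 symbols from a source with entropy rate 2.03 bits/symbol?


Minimum bits >= n * H = 819 * 2.03 = 1662.57, rounded up to a whole number of bits = 1663

1663 bits


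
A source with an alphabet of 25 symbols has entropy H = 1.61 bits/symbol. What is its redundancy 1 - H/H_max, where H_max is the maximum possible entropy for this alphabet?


H_max = log2(K) = log2(25) = 4.6439 bits/symbol. Redundancy = 1 - H/H_max = 1 - 1.61/4.6439 = 1 - 0.3467 = 0.6533

0.6533


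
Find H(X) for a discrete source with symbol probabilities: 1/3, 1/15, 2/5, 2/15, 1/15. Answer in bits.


H = -sum(p_i * log2(p_i)). Terms: -(1/3)*log2(1/3) = 0.528321; -(1/15)*log2(1/15) = 0.260459; -(2/5)*log2(2/5) = 0.528771; -(2/15)*log2(2/15) = 0.387585; -(1/15)*log2(1/15) = 0.260459. H = 0.528321 + 0.260459 + 0.528771 + 0.387585 + 0.260459 = 1.9656

1.9656 bits


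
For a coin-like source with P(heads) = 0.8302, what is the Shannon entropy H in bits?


H = -p*log2(p) - (1-p)*log2(1-p). -0.8302*log2(0.8302) = 0.222883; -0.1698*log2(0.1698) = 0.434364. H = 0.222883 + 0.434364 = 0.6572

0.6572 bits


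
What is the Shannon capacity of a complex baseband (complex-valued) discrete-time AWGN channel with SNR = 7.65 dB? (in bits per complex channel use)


SNR_linear = 10^(7.65/10) = 5.821; C = log2(1 + SNR_linear) = log2(1 + 5.821) = 2.77

2.77 bits/channel use


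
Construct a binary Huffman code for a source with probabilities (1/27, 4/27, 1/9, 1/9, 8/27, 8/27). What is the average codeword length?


Huffman construction (repeatedly merge the two least-probable nodes; each merge adds 1 bit to every symbol beneath it): 1/27 + 1/9 = 4/27; 1/9 + 4/27 = 7/27; 4/27 + 7/27 = 11/27; 8/27 + 8/27 = 16/27; 11/27 + 16/27 = 1. Resulting codeword lengths (in the order the probabilities were given): (3, 3, 3, 3, 2, 2). L_avg = sum(p_i * l_i) = 1/27*3 + 4/27*3 + 1/9*3 + 1/9*3 + 8/27*2 + 8/27*2 = 65/27 = 2.4074

2.4074 bits
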